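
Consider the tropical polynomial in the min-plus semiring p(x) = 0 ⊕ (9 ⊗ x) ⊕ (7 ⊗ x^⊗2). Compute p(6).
p(6) = 0

A tropical monomial a ⊗ x^⊗i evaluates to a + i · x. Evaluating each term at x = 6:
  Term 0 contributes 0 + 0 · 6 = 0
  Term 1 contributes 9 + 1 · 6 = 15
  Term 2 contributes 7 + 2 · 6 = 19
p(6) = ⊕ of these = min[0, 15, 19] = 0.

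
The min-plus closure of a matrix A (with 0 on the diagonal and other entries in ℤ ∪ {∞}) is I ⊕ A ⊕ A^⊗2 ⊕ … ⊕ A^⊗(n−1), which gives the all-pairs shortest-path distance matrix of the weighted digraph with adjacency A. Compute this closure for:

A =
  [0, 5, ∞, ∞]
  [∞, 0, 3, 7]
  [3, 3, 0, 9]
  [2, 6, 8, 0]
Closure =
  [0, 5, 8, 12]
  [6, 0, 3, 7]
  [3, 3, 0, 9]
  [2, 6, 8, 0]

This is the Floyd-Warshall all-pairs shortest-path computation. For each intermediate vertex k = 0, 1, …, 3, update dist[i][j] ← min(dist[i][j], dist[i][k] + dist[k][j]). The final matrix gives, for each (i, j), the minimum total weight of any directed path from i to j (possibly empty when i = j).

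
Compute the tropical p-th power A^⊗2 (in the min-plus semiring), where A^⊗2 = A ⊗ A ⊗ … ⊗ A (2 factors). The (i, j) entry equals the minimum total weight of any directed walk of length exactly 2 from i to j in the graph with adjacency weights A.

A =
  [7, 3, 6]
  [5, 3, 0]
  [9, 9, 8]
A^⊗2 =
  [8, 6, 3]
  [8, 6, 3]
  [14, 12, 9]

Each entry (A^⊗2)_ij equals the minimum over all length-2 walks i = v_0 → v_1 → … → v_2 = j of Σ_t A[v_t][v_{t+1}]. For example, for (i, j) = (0, 2) we minimise over 3 possible intermediate vertex sequences; the minimum is 3, attained along the walk 0 → 1 → 2.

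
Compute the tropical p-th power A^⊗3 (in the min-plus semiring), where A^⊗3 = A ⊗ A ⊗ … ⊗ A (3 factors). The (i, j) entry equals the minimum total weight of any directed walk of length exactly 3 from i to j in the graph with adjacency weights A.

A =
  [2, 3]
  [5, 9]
A^⊗3 =
  [6, 7]
  [9, 10]

Each entry (A^⊗3)_ij equals the minimum over all length-3 walks i = v_0 → v_1 → … → v_3 = j of Σ_t A[v_t][v_{t+1}]. For example, for (i, j) = (0, 1) we minimise over 4 possible intermediate vertex sequences; the minimum is 7, attained along the walk 0 → 0 → 0 → 1.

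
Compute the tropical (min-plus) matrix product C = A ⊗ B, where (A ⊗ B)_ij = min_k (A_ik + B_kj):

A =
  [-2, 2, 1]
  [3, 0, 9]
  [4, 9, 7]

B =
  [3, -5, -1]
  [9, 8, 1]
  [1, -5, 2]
A ⊗ B =
  [1, -7, -3]
  [6, -2, 1]
  [7, -1, 3]

Apply the min-plus product entry-by-entry:
  C[0][0] = min over k of (A[0][0] + B[0][0] = -2 + 3 = 1, A[0][1] + B[1][0] = 2 + 9 = 11, A[0][2] + B[2][0] = 1 + 1 = 2) = 1 (attained at k = 0)
  C[0][1] = min over k of (A[0][0] + B[0][1] = -2 + -5 = -7, A[0][1] + B[1][1] = 2 + 8 = 10, A[0][2] + B[2][1] = 1 + -5 = -4) = -7 (attained at k = 0)
  C[0][2] = min over k of (A[0][0] + B[0][2] = -2 + -1 = -3, A[0][1] + B[1][2] = 2 + 1 = 3, A[0][2] + B[2][2] = 1 + 2 = 3) = -3 (attained at k = 0)
  C[1][0] = min over k of (A[1][0] + B[0][0] = 3 + 3 = 6, A[1][1] + B[1][0] = 0 + 9 = 9, A[1][2] + B[2][0] = 9 + 1 = 10) = 6 (attained at k = 0)
  C[1][1] = min over k of (A[1][0] + B[0][1] = 3 + -5 = -2, A[1][1] + B[1][1] = 0 + 8 = 8, A[1][2] + B[2][1] = 9 + -5 = 4) = -2 (attained at k = 0)
  C[1][2] = min over k of (A[1][0] + B[0][2] = 3 + -1 = 2, A[1][1] + B[1][2] = 0 + 1 = 1, A[1][2] + B[2][2] = 9 + 2 = 11) = 1 (attained at k = 1)
  C[2][0] = min over k of (A[2][0] + B[0][0] = 4 + 3 = 7, A[2][1] + B[1][0] = 9 + 9 = 18, A[2][2] + B[2][0] = 7 + 1 = 8) = 7 (attained at k = 0)
  C[2][1] = min over k of (A[2][0] + B[0][1] = 4 + -5 = -1, A[2][1] + B[1][1] = 9 + 8 = 17, A[2][2] + B[2][1] = 7 + -5 = 2) = -1 (attained at k = 0)
  C[2][2] = min over k of (A[2][0] + B[0][2] = 4 + -1 = 3, A[2][1] + B[1][2] = 9 + 1 = 10, A[2][2] + B[2][2] = 7 + 2 = 9) = 3 (attained at k = 0)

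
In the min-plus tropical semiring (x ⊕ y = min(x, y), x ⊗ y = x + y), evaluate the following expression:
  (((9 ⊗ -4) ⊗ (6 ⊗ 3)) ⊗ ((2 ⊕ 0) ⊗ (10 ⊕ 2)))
(((9 ⊗ -4) ⊗ (6 ⊗ 3)) ⊗ ((2 ⊕ 0) ⊗ (10 ⊕ 2))) = 16

Expand innermost to outermost. Recall ⊕ takes the minimum of its arguments and ⊗ takes their sum. Working out the expression (((9 ⊗ -4) ⊗ (6 ⊗ 3)) ⊗ ((2 ⊕ 0) ⊗ (10 ⊕ 2))) gives 16.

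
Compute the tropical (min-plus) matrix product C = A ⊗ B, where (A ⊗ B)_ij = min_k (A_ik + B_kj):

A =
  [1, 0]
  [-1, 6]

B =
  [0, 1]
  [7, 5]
A ⊗ B =
  [1, 2]
  [-1, 0]

Apply the min-plus product entry-by-entry:
  C[0][0] = min over k of (A[0][0] + B[0][0] = 1 + 0 = 1, A[0][1] + B[1][0] = 0 + 7 = 7) = 1 (attained at k = 0)
  C[0][1] = min over k of (A[0][0] + B[0][1] = 1 + 1 = 2, A[0][1] + B[1][1] = 0 + 5 = 5) = 2 (attained at k = 0)
  C[1][0] = min over k of (A[1][0] + B[0][0] = -1 + 0 = -1, A[1][1] + B[1][0] = 6 + 7 = 13) = -1 (attained at k = 0)
  C[1][1] = min over k of (A[1][0] + B[0][1] = -1 + 1 = 0, A[1][1] + B[1][1] = 6 + 5 = 11) = 0 (attained at k = 0)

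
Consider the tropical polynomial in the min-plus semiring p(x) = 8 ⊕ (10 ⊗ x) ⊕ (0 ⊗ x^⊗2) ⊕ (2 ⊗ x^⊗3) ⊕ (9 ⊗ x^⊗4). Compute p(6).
p(6) = 8

A tropical monomial a ⊗ x^⊗i evaluates to a + i · x. Evaluating each term at x = 6:
  Term 0 contributes 8 + 0 · 6 = 8
  Term 1 contributes 10 + 1 · 6 = 16
  Term 2 contributes 0 + 2 · 6 = 12
  Term 3 contributes 2 + 3 · 6 = 20
  Term 4 contributes 9 + 4 · 6 = 33
p(6) = ⊕ of these = min[8, 16, 12, 20, 33] = 8.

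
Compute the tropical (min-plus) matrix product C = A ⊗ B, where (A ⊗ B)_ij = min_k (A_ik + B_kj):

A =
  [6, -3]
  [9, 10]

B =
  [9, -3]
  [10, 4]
A ⊗ B =
  [7, 1]
  [18, 6]

Apply the min-plus product entry-by-entry:
  C[0][0] = min over k of (A[0][0] + B[0][0] = 6 + 9 = 15, A[0][1] + B[1][0] = -3 + 10 = 7) = 7 (attained at k = 1)
  C[0][1] = min over k of (A[0][0] + B[0][1] = 6 + -3 = 3, A[0][1] + B[1][1] = -3 + 4 = 1) = 1 (attained at k = 1)
  C[1][0] = min over k of (A[1][0] + B[0][0] = 9 + 9 = 18, A[1][1] + B[1][0] = 10 + 10 = 20) = 18 (attained at k = 0)
  C[1][1] = min over k of (A[1][0] + B[0][1] = 9 + -3 = 6, A[1][1] + B[1][1] = 10 + 4 = 14) = 6 (attained at k = 0)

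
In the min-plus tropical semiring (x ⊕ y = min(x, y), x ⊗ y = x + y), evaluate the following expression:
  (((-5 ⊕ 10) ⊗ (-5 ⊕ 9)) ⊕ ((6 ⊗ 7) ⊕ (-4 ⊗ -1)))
(((-5 ⊕ 10) ⊗ (-5 ⊕ 9)) ⊕ ((6 ⊗ 7) ⊕ (-4 ⊗ -1))) = -10

Expand innermost to outermost. Recall ⊕ takes the minimum of its arguments and ⊗ takes their sum. Working out the expression (((-5 ⊕ 10) ⊗ (-5 ⊕ 9)) ⊕ ((6 ⊗ 7) ⊕ (-4 ⊗ -1))) gives -10.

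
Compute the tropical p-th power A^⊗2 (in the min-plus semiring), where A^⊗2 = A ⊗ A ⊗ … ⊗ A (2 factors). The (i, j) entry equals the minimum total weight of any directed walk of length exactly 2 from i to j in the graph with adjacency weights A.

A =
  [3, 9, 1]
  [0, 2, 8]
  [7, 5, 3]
A^⊗2 =
  [6, 6, 4]
  [2, 4, 1]
  [5, 7, 6]

Each entry (A^⊗2)_ij equals the minimum over all length-2 walks i = v_0 → v_1 → … → v_2 = j of Σ_t A[v_t][v_{t+1}]. For example, for (i, j) = (0, 2) we minimise over 3 possible intermediate vertex sequences; the minimum is 4, attained along the walk 0 → 0 → 2.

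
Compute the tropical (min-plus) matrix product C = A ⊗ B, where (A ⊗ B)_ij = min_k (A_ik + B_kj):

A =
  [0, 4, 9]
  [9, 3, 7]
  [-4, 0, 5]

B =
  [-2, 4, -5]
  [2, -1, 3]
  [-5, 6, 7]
A ⊗ B =
  [-2, 3, -5]
  [2, 2, 4]
  [-6, -1, -9]

Apply the min-plus product entry-by-entry:
  C[0][0] = min over k of (A[0][0] + B[0][0] = 0 + -2 = -2, A[0][1] + B[1][0] = 4 + 2 = 6, A[0][2] + B[2][0] = 9 + -5 = 4) = -2 (attained at k = 0)
  C[0][1] = min over k of (A[0][0] + B[0][1] = 0 + 4 = 4, A[0][1] + B[1][1] = 4 + -1 = 3, A[0][2] + B[2][1] = 9 + 6 = 15) = 3 (attained at k = 1)
  C[0][2] = min over k of (A[0][0] + B[0][2] = 0 + -5 = -5, A[0][1] + B[1][2] = 4 + 3 = 7, A[0][2] + B[2][2] = 9 + 7 = 16) = -5 (attained at k = 0)
  C[1][0] = min over k of (A[1][0] + B[0][0] = 9 + -2 = 7, A[1][1] + B[1][0] = 3 + 2 = 5, A[1][2] + B[2][0] = 7 + -5 = 2) = 2 (attained at k = 2)
  C[1][1] = min over k of (A[1][0] + B[0][1] = 9 + 4 = 13, A[1][1] + B[1][1] = 3 + -1 = 2, A[1][2] + B[2][1] = 7 + 6 = 13) = 2 (attained at k = 1)
  C[1][2] = min over k of (A[1][0] + B[0][2] = 9 + -5 = 4, A[1][1] + B[1][2] = 3 + 3 = 6, A[1][2] + B[2][2] = 7 + 7 = 14) = 4 (attained at k = 0)
  C[2][0] = min over k of (A[2][0] + B[0][0] = -4 + -2 = -6, A[2][1] + B[1][0] = 0 + 2 = 2, A[2][2] + B[2][0] = 5 + -5 = 0) = -6 (attained at k = 0)
  C[2][1] = min over k of (A[2][0] + B[0][1] = -4 + 4 = 0, A[2][1] + B[1][1] = 0 + -1 = -1, A[2][2] + B[2][1] = 5 + 6 = 11) = -1 (attained at k = 1)
  C[2][2] = min over k of (A[2][0] + B[0][2] = -4 + -5 = -9, A[2][1] + B[1][2] = 0 + 3 = 3, A[2][2] + B[2][2] = 5 + 7 = 12) = -9 (attained at k = 0)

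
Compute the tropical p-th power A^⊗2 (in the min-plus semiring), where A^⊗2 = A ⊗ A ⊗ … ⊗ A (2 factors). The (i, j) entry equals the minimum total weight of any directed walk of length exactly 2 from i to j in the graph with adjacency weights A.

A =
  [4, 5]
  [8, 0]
A^⊗2 =
  [8, 5]
  [8, 0]

Each entry (A^⊗2)_ij equals the minimum over all length-2 walks i = v_0 → v_1 → … → v_2 = j of Σ_t A[v_t][v_{t+1}]. For example, for (i, j) = (0, 1) we minimise over 2 possible intermediate vertex sequences; the minimum is 5, attained along the walk 0 → 1 → 1.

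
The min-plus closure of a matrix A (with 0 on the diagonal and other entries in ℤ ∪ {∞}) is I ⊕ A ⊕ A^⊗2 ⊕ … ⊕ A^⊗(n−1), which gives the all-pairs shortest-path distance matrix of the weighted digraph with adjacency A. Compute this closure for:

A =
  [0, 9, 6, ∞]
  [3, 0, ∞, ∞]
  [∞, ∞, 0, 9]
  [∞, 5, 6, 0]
Closure =
  [0, 9, 6, 15]
  [3, 0, 9, 18]
  [17, 14, 0, 9]
  [8, 5, 6, 0]

This is the Floyd-Warshall all-pairs shortest-path computation. For each intermediate vertex k = 0, 1, …, 3, update dist[i][j] ← min(dist[i][j], dist[i][k] + dist[k][j]). The final matrix gives, for each (i, j), the minimum total weight of any directed path from i to j (possibly empty when i = j).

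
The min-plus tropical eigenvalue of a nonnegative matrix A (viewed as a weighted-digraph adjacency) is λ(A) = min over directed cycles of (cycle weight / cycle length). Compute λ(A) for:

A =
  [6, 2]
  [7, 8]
λ(A) = 9/2

Enumerate directed cycles and compute their means (weight / length). Sample:
  cycle 0 → 0: weight = 6, length = 1, mean = 6/1 ≈ 6.000
  cycle 1 → 1: weight = 8, length = 1, mean = 8/1 ≈ 8.000
  cycle 0 → 1 → 0: weight = 9, length = 2, mean = 9/2 ≈ 4.500
  cycle 1 → 0 → 1: weight = 9, length = 2, mean = 9/2 ≈ 4.500
Minimum mean = 4.500, attained e.g. along the cycle 0 → 1 → 0 with weight 9 and length 2. So λ(A) = 9/2 = 9/2.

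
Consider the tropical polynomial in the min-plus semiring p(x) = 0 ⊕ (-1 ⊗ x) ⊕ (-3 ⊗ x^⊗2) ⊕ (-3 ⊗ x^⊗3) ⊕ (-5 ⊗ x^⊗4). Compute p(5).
p(5) = 0

A tropical monomial a ⊗ x^⊗i evaluates to a + i · x. Evaluating each term at x = 5:
  Term 0 contributes 0 + 0 · 5 = 0
  Term 1 contributes -1 + 1 · 5 = 4
  Term 2 contributes -3 + 2 · 5 = 7
  Term 3 contributes -3 + 3 · 5 = 12
  Term 4 contributes -5 + 4 · 5 = 15
p(5) = ⊕ of these = min[0, 4, 7, 12, 15] = 0.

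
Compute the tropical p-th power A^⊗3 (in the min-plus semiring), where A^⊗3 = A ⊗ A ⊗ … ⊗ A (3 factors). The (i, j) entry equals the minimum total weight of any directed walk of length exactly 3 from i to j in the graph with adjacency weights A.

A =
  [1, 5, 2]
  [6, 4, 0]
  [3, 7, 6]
A^⊗3 =
  [3, 7, 4]
  [4, 8, 5]
  [5, 9, 6]

Each entry (A^⊗3)_ij equals the minimum over all length-3 walks i = v_0 → v_1 → … → v_3 = j of Σ_t A[v_t][v_{t+1}]. For example, for (i, j) = (0, 2) we minimise over 9 possible intermediate vertex sequences; the minimum is 4, attained along the walk 0 → 0 → 0 → 2.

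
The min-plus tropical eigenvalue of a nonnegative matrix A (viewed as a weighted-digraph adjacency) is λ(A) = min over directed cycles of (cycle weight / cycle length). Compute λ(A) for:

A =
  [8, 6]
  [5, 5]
λ(A) = 5

Enumerate directed cycles and compute their means (weight / length). Sample:
  cycle 0 → 0: weight = 8, length = 1, mean = 8/1 ≈ 8.000
  cycle 1 → 1: weight = 5, length = 1, mean = 5/1 ≈ 5.000
  cycle 0 → 1 → 0: weight = 11, length = 2, mean = 11/2 ≈ 5.500
  cycle 1 → 0 → 1: weight = 11, length = 2, mean = 11/2 ≈ 5.500
Minimum mean = 5.000, attained e.g. along the cycle 1 → 1 with weight 5 and length 1. So λ(A) = 5/1 = 5.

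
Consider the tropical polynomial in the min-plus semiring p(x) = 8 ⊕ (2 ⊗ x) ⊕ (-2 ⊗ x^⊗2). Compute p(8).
p(8) = 8

A tropical monomial a ⊗ x^⊗i evaluates to a + i · x. Evaluating each term at x = 8:
  Term 0 contributes 8 + 0 · 8 = 8
  Term 1 contributes 2 + 1 · 8 = 10
  Term 2 contributes -2 + 2 · 8 = 14
p(8) = ⊕ of these = min[8, 10, 14] = 8.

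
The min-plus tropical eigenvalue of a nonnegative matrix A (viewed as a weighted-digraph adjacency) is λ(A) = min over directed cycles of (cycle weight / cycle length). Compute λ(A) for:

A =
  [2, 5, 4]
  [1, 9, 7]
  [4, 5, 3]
λ(A) = 2

Enumerate directed cycles and compute their means (weight / length). Sample:
  cycle 0 → 0: weight = 2, length = 1, mean = 2/1 ≈ 2.000
  cycle 1 → 1: weight = 9, length = 1, mean = 9/1 ≈ 9.000
  cycle 2 → 2: weight = 3, length = 1, mean = 3/1 ≈ 3.000
  cycle 0 → 1 → 0: weight = 6, length = 2, mean = 6/2 ≈ 3.000
  cycle 0 → 2 → 0: weight = 8, length = 2, mean = 8/2 ≈ 4.000
  cycle 1 → 0 → 1: weight = 6, length = 2, mean = 6/2 ≈ 3.000
Minimum mean = 2.000, attained e.g. along the cycle 0 → 0 with weight 2 and length 1. So λ(A) = 2/1 = 2.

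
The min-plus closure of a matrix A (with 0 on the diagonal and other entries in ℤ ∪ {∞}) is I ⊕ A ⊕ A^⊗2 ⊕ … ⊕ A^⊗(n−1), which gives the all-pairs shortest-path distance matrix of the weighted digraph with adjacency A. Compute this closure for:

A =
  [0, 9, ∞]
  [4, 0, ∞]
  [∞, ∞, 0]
Closure =
  [0, 9, ∞]
  [4, 0, ∞]
  [∞, ∞, 0]

This is the Floyd-Warshall all-pairs shortest-path computation. For each intermediate vertex k = 0, 1, …, 2, update dist[i][j] ← min(dist[i][j], dist[i][k] + dist[k][j]). The final matrix gives, for each (i, j), the minimum total weight of any directed path from i to j (possibly empty when i = j).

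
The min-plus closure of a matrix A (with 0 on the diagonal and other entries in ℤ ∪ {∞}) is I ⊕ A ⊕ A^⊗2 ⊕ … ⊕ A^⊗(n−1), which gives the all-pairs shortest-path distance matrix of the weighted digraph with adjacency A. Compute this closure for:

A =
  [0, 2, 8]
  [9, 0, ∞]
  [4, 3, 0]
Closure =
  [0, 2, 8]
  [9, 0, 17]
  [4, 3, 0]

This is the Floyd-Warshall all-pairs shortest-path computation. For each intermediate vertex k = 0, 1, …, 2, update dist[i][j] ← min(dist[i][j], dist[i][k] + dist[k][j]). The final matrix gives, for each (i, j), the minimum total weight of any directed path from i to j (possibly empty when i = j).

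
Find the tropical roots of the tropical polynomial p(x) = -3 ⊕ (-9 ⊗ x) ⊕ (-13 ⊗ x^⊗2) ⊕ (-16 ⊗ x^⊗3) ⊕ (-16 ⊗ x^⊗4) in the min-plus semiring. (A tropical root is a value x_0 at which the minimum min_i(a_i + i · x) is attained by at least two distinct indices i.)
Roots: {0, 3, 4, 6}

Each tropical root is a break point of the lower envelope of the lines y = a_i + i · x (there are 5 lines, with slopes 0, 1, ..., 4). Only the lines that attain the minimum somewhere contribute to roots; other lines are dominated. Here the surviving (envelope) indices are i = 4, i = 3, i = 2, i = 1, i = 0.
Intersections between consecutive envelope lines give the roots: for adjacent envelope indices i < j the intersection is x = (a_i − a_j) / (j − i). Reading off the sorted break points: {0, 3, 4, 6}.
Verification: at each break x_0, at least two indices attain the minimum of min_i(a_i + i · x_0).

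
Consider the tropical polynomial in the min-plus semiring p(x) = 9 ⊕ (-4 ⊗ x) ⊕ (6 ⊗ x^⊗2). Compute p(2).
p(2) = -2

A tropical monomial a ⊗ x^⊗i evaluates to a + i · x. Evaluating each term at x = 2:
  Term 0 contributes 9 + 0 · 2 = 9
  Term 1 contributes -4 + 1 · 2 = -2
  Term 2 contributes 6 + 2 · 2 = 10
p(2) = ⊕ of these = min[9, -2, 10] = -2.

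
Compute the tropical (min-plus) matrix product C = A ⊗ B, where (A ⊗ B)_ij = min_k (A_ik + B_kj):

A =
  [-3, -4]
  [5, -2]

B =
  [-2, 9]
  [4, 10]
A ⊗ B =
  [-5, 6]
  [2, 8]

Apply the min-plus product entry-by-entry:
  C[0][0] = min over k of (A[0][0] + B[0][0] = -3 + -2 = -5, A[0][1] + B[1][0] = -4 + 4 = 0) = -5 (attained at k = 0)
  C[0][1] = min over k of (A[0][0] + B[0][1] = -3 + 9 = 6, A[0][1] + B[1][1] = -4 + 10 = 6) = 6 (attained at k = 0)
  C[1][0] = min over k of (A[1][0] + B[0][0] = 5 + -2 = 3, A[1][1] + B[1][0] = -2 + 4 = 2) = 2 (attained at k = 1)
  C[1][1] = min over k of (A[1][0] + B[0][1] = 5 + 9 = 14, A[1][1] + B[1][1] = -2 + 10 = 8) = 8 (attained at k = 1)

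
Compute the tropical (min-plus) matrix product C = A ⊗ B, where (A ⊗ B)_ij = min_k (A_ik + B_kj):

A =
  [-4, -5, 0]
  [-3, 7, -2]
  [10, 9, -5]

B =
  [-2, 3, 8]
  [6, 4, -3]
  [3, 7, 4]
A ⊗ B =
  [-6, -1, -8]
  [-5, 0, 2]
  [-2, 2, -1]

Apply the min-plus product entry-by-entry:
  C[0][0] = min over k of (A[0][0] + B[0][0] = -4 + -2 = -6, A[0][1] + B[1][0] = -5 + 6 = 1, A[0][2] + B[2][0] = 0 + 3 = 3) = -6 (attained at k = 0)
  C[0][1] = min over k of (A[0][0] + B[0][1] = -4 + 3 = -1, A[0][1] + B[1][1] = -5 + 4 = -1, A[0][2] + B[2][1] = 0 + 7 = 7) = -1 (attained at k = 0)
  C[0][2] = min over k of (A[0][0] + B[0][2] = -4 + 8 = 4, A[0][1] + B[1][2] = -5 + -3 = -8, A[0][2] + B[2][2] = 0 + 4 = 4) = -8 (attained at k = 1)
  C[1][0] = min over k of (A[1][0] + B[0][0] = -3 + -2 = -5, A[1][1] + B[1][0] = 7 + 6 = 13, A[1][2] + B[2][0] = -2 + 3 = 1) = -5 (attained at k = 0)
  C[1][1] = min over k of (A[1][0] + B[0][1] = -3 + 3 = 0, A[1][1] + B[1][1] = 7 + 4 = 11, A[1][2] + B[2][1] = -2 + 7 = 5) = 0 (attained at k = 0)
  C[1][2] = min over k of (A[1][0] + B[0][2] = -3 + 8 = 5, A[1][1] + B[1][2] = 7 + -3 = 4, A[1][2] + B[2][2] = -2 + 4 = 2) = 2 (attained at k = 2)
  C[2][0] = min over k of (A[2][0] + B[0][0] = 10 + -2 = 8, A[2][1] + B[1][0] = 9 + 6 = 15, A[2][2] + B[2][0] = -5 + 3 = -2) = -2 (attained at k = 2)
  C[2][1] = min over k of (A[2][0] + B[0][1] = 10 + 3 = 13, A[2][1] + B[1][1] = 9 + 4 = 13, A[2][2] + B[2][1] = -5 + 7 = 2) = 2 (attained at k = 2)
  C[2][2] = min over k of (A[2][0] + B[0][2] = 10 + 8 = 18, A[2][1] + B[1][2] = 9 + -3 = 6, A[2][2] + B[2][2] = -5 + 4 = -1) = -1 (attained at k = 2)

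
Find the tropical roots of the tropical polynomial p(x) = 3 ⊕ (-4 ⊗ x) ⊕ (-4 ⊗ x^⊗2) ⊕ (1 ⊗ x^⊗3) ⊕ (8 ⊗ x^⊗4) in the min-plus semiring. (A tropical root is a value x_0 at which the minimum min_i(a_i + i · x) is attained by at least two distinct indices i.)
Roots: {-7, -5, 0, 7}

Each tropical root is a break point of the lower envelope of the lines y = a_i + i · x (there are 5 lines, with slopes 0, 1, ..., 4). Only the lines that attain the minimum somewhere contribute to roots; other lines are dominated. Here the surviving (envelope) indices are i = 4, i = 3, i = 2, i = 1, i = 0.
Intersections between consecutive envelope lines give the roots: for adjacent envelope indices i < j the intersection is x = (a_i − a_j) / (j − i). Reading off the sorted break points: {-7, -5, 0, 7}.
Verification: at each break x_0, at least two indices attain the minimum of min_i(a_i + i · x_0).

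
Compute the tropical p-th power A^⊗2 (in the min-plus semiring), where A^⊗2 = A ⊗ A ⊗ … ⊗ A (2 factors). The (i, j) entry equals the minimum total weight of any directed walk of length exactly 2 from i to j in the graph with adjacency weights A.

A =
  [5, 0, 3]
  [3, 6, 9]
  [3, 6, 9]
A^⊗2 =
  [3, 5, 8]
  [8, 3, 6]
  [8, 3, 6]

Each entry (A^⊗2)_ij equals the minimum over all length-2 walks i = v_0 → v_1 → … → v_2 = j of Σ_t A[v_t][v_{t+1}]. For example, for (i, j) = (0, 2) we minimise over 3 possible intermediate vertex sequences; the minimum is 8, attained along the walk 0 → 0 → 2.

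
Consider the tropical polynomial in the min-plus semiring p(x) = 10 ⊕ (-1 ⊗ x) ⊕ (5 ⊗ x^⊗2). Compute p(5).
p(5) = 4

A tropical monomial a ⊗ x^⊗i evaluates to a + i · x. Evaluating each term at x = 5:
  Term 0 contributes 10 + 0 · 5 = 10
  Term 1 contributes -1 + 1 · 5 = 4
  Term 2 contributes 5 + 2 · 5 = 15
p(5) = ⊕ of these = min[10, 4, 15] = 4.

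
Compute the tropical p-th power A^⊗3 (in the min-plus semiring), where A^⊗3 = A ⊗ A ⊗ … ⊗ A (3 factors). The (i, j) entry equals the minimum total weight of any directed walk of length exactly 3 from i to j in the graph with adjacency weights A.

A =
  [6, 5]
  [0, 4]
A^⊗3 =
  [9, 10]
  [5, 9]

Each entry (A^⊗3)_ij equals the minimum over all length-3 walks i = v_0 → v_1 → … → v_3 = j of Σ_t A[v_t][v_{t+1}]. For example, for (i, j) = (0, 1) we minimise over 4 possible intermediate vertex sequences; the minimum is 10, attained along the walk 0 → 1 → 0 → 1.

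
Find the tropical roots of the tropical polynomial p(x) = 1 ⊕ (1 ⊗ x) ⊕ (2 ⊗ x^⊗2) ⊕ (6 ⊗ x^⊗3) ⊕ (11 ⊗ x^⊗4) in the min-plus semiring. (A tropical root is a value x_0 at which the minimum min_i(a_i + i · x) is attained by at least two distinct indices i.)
Roots: {-5, -4, -1, 0}

Each tropical root is a break point of the lower envelope of the lines y = a_i + i · x (there are 5 lines, with slopes 0, 1, ..., 4). Only the lines that attain the minimum somewhere contribute to roots; other lines are dominated. Here the surviving (envelope) indices are i = 4, i = 3, i = 2, i = 1, i = 0.
Intersections between consecutive envelope lines give the roots: for adjacent envelope indices i < j the intersection is x = (a_i − a_j) / (j − i). Reading off the sorted break points: {-5, -4, -1, 0}.
Verification: at each break x_0, at least two indices attain the minimum of min_i(a_i + i · x_0).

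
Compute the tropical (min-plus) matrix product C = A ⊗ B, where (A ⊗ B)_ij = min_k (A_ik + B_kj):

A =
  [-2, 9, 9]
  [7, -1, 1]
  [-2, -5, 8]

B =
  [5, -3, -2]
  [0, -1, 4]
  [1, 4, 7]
A ⊗ B =
  [3, -5, -4]
  [-1, -2, 3]
  [-5, -6, -4]

Apply the min-plus product entry-by-entry:
  C[0][0] = min over k of (A[0][0] + B[0][0] = -2 + 5 = 3, A[0][1] + B[1][0] = 9 + 0 = 9, A[0][2] + B[2][0] = 9 + 1 = 10) = 3 (attained at k = 0)
  C[0][1] = min over k of (A[0][0] + B[0][1] = -2 + -3 = -5, A[0][1] + B[1][1] = 9 + -1 = 8, A[0][2] + B[2][1] = 9 + 4 = 13) = -5 (attained at k = 0)
  C[0][2] = min over k of (A[0][0] + B[0][2] = -2 + -2 = -4, A[0][1] + B[1][2] = 9 + 4 = 13, A[0][2] + B[2][2] = 9 + 7 = 16) = -4 (attained at k = 0)
  C[1][0] = min over k of (A[1][0] + B[0][0] = 7 + 5 = 12, A[1][1] + B[1][0] = -1 + 0 = -1, A[1][2] + B[2][0] = 1 + 1 = 2) = -1 (attained at k = 1)
  C[1][1] = min over k of (A[1][0] + B[0][1] = 7 + -3 = 4, A[1][1] + B[1][1] = -1 + -1 = -2, A[1][2] + B[2][1] = 1 + 4 = 5) = -2 (attained at k = 1)
  C[1][2] = min over k of (A[1][0] + B[0][2] = 7 + -2 = 5, A[1][1] + B[1][2] = -1 + 4 = 3, A[1][2] + B[2][2] = 1 + 7 = 8) = 3 (attained at k = 1)
  C[2][0] = min over k of (A[2][0] + B[0][0] = -2 + 5 = 3, A[2][1] + B[1][0] = -5 + 0 = -5, A[2][2] + B[2][0] = 8 + 1 = 9) = -5 (attained at k = 1)
  C[2][1] = min over k of (A[2][0] + B[0][1] = -2 + -3 = -5, A[2][1] + B[1][1] = -5 + -1 = -6, A[2][2] + B[2][1] = 8 + 4 = 12) = -6 (attained at k = 1)
  C[2][2] = min over k of (A[2][0] + B[0][2] = -2 + -2 = -4, A[2][1] + B[1][2] = -5 + 4 = -1, A[2][2] + B[2][2] = 8 + 7 = 15) = -4 (attained at k = 0)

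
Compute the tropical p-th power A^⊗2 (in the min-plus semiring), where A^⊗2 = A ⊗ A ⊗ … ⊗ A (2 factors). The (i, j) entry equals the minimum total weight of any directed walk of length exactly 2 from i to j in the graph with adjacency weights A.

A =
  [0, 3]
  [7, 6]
A^⊗2 =
  [0, 3]
  [7, 10]

Each entry (A^⊗2)_ij equals the minimum over all length-2 walks i = v_0 → v_1 → … → v_2 = j of Σ_t A[v_t][v_{t+1}]. For example, for (i, j) = (0, 1) we minimise over 2 possible intermediate vertex sequences; the minimum is 3, attained along the walk 0 → 0 → 1.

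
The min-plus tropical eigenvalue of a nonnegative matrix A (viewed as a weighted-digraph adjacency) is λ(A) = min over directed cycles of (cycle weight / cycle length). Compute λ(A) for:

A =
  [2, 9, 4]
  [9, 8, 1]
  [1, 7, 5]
λ(A) = 2

Enumerate directed cycles and compute their means (weight / length). Sample:
  cycle 0 → 0: weight = 2, length = 1, mean = 2/1 ≈ 2.000
  cycle 1 → 1: weight = 8, length = 1, mean = 8/1 ≈ 8.000
  cycle 2 → 2: weight = 5, length = 1, mean = 5/1 ≈ 5.000
  cycle 0 → 1 → 0: weight = 18, length = 2, mean = 18/2 ≈ 9.000
  cycle 0 → 2 → 0: weight = 5, length = 2, mean = 5/2 ≈ 2.500
  cycle 1 → 0 → 1: weight = 18, length = 2, mean = 18/2 ≈ 9.000
Minimum mean = 2.000, attained e.g. along the cycle 0 → 0 with weight 2 and length 1. So λ(A) = 2/1 = 2.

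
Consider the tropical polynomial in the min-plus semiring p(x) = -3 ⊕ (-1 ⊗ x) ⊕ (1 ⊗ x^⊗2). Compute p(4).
p(4) = -3

A tropical monomial a ⊗ x^⊗i evaluates to a + i · x. Evaluating each term at x = 4:
  Term 0 contributes -3 + 0 · 4 = -3
  Term 1 contributes -1 + 1 · 4 = 3
  Term 2 contributes 1 + 2 · 4 = 9
p(4) = ⊕ of these = min[-3, 3, 9] = -3.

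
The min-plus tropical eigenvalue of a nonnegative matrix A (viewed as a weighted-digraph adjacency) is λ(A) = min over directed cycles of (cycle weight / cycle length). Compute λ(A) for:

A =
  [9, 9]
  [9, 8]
λ(A) = 8

Enumerate directed cycles and compute their means (weight / length). Sample:
  cycle 0 → 0: weight = 9, length = 1, mean = 9/1 ≈ 9.000
  cycle 1 → 1: weight = 8, length = 1, mean = 8/1 ≈ 8.000
  cycle 0 → 1 → 0: weight = 18, length = 2, mean = 18/2 ≈ 9.000
  cycle 1 → 0 → 1: weight = 18, length = 2, mean = 18/2 ≈ 9.000
Minimum mean = 8.000, attained e.g. along the cycle 1 → 1 with weight 8 and length 1. So λ(A) = 8/1 = 8.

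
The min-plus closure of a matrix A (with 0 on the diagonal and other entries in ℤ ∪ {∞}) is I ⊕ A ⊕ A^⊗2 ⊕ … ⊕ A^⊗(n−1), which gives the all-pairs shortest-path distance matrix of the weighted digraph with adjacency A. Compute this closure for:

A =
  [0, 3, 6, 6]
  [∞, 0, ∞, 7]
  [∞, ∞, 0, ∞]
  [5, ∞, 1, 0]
Closure =
  [0, 3, 6, 6]
  [12, 0, 8, 7]
  [∞, ∞, 0, ∞]
  [5, 8, 1, 0]

This is the Floyd-Warshall all-pairs shortest-path computation. For each intermediate vertex k = 0, 1, …, 3, update dist[i][j] ← min(dist[i][j], dist[i][k] + dist[k][j]). The final matrix gives, for each (i, j), the minimum total weight of any directed path from i to j (possibly empty when i = j).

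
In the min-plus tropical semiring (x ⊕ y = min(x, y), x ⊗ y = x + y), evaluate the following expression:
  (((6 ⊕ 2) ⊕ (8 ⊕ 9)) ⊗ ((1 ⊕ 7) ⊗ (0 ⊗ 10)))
(((6 ⊕ 2) ⊕ (8 ⊕ 9)) ⊗ ((1 ⊕ 7) ⊗ (0 ⊗ 10))) = 13

Expand innermost to outermost. Recall ⊕ takes the minimum of its arguments and ⊗ takes their sum. Working out the expression (((6 ⊕ 2) ⊕ (8 ⊕ 9)) ⊗ ((1 ⊕ 7) ⊗ (0 ⊗ 10))) gives 13.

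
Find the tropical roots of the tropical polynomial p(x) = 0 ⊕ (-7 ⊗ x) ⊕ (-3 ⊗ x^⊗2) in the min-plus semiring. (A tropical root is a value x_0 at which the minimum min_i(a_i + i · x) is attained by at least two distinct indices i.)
Roots: {-4, 7}

Each tropical root is a break point of the lower envelope of the lines y = a_i + i · x (there are 3 lines, with slopes 0, 1, ..., 2). Only the lines that attain the minimum somewhere contribute to roots; other lines are dominated. Here the surviving (envelope) indices are i = 2, i = 1, i = 0.
Intersections between consecutive envelope lines give the roots: for adjacent envelope indices i < j the intersection is x = (a_i − a_j) / (j − i). Reading off the sorted break points: {-4, 7}.
Verification: at each break x_0, at least two indices attain the minimum of min_i(a_i + i · x_0).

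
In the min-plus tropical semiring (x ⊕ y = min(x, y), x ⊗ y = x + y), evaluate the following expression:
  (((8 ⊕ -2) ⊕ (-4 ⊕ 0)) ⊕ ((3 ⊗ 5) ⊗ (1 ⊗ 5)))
(((8 ⊕ -2) ⊕ (-4 ⊕ 0)) ⊕ ((3 ⊗ 5) ⊗ (1 ⊗ 5))) = -4

Expand innermost to outermost. Recall ⊕ takes the minimum of its arguments and ⊗ takes their sum. Working out the expression (((8 ⊕ -2) ⊕ (-4 ⊕ 0)) ⊕ ((3 ⊗ 5) ⊗ (1 ⊗ 5))) gives -4.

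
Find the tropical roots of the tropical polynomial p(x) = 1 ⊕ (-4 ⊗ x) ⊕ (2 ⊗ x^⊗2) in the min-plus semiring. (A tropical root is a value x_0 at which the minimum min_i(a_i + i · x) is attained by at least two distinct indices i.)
Roots: {-6, 5}

Each tropical root is a break point of the lower envelope of the lines y = a_i + i · x (there are 3 lines, with slopes 0, 1, ..., 2). Only the lines that attain the minimum somewhere contribute to roots; other lines are dominated. Here the surviving (envelope) indices are i = 2, i = 1, i = 0.
Intersections between consecutive envelope lines give the roots: for adjacent envelope indices i < j the intersection is x = (a_i − a_j) / (j − i). Reading off the sorted break points: {-6, 5}.
Verification: at each break x_0, at least two indices attain the minimum of min_i(a_i + i · x_0).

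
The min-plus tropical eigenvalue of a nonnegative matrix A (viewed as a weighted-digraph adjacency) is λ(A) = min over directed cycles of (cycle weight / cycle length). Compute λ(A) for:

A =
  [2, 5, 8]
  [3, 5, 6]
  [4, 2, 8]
λ(A) = 2

Enumerate directed cycles and compute their means (weight / length). Sample:
  cycle 0 → 0: weight = 2, length = 1, mean = 2/1 ≈ 2.000
  cycle 1 → 1: weight = 5, length = 1, mean = 5/1 ≈ 5.000
  cycle 2 → 2: weight = 8, length = 1, mean = 8/1 ≈ 8.000
  cycle 0 → 1 → 0: weight = 8, length = 2, mean = 8/2 ≈ 4.000
  cycle 0 → 2 → 0: weight = 12, length = 2, mean = 12/2 ≈ 6.000
  cycle 1 → 0 → 1: weight = 8, length = 2, mean = 8/2 ≈ 4.000
Minimum mean = 2.000, attained e.g. along the cycle 0 → 0 with weight 2 and length 1. So λ(A) = 2/1 = 2.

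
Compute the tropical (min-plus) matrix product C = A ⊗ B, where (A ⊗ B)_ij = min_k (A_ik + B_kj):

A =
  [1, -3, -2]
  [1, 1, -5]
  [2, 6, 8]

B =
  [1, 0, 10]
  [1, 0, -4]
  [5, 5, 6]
A ⊗ B =
  [-2, -3, -7]
  [0, 0, -3]
  [3, 2, 2]

Apply the min-plus product entry-by-entry:
  C[0][0] = min over k of (A[0][0] + B[0][0] = 1 + 1 = 2, A[0][1] + B[1][0] = -3 + 1 = -2, A[0][2] + B[2][0] = -2 + 5 = 3) = -2 (attained at k = 1)
  C[0][1] = min over k of (A[0][0] + B[0][1] = 1 + 0 = 1, A[0][1] + B[1][1] = -3 + 0 = -3, A[0][2] + B[2][1] = -2 + 5 = 3) = -3 (attained at k = 1)
  C[0][2] = min over k of (A[0][0] + B[0][2] = 1 + 10 = 11, A[0][1] + B[1][2] = -3 + -4 = -7, A[0][2] + B[2][2] = -2 + 6 = 4) = -7 (attained at k = 1)
  C[1][0] = min over k of (A[1][0] + B[0][0] = 1 + 1 = 2, A[1][1] + B[1][0] = 1 + 1 = 2, A[1][2] + B[2][0] = -5 + 5 = 0) = 0 (attained at k = 2)
  C[1][1] = min over k of (A[1][0] + B[0][1] = 1 + 0 = 1, A[1][1] + B[1][1] = 1 + 0 = 1, A[1][2] + B[2][1] = -5 + 5 = 0) = 0 (attained at k = 2)
  C[1][2] = min over k of (A[1][0] + B[0][2] = 1 + 10 = 11, A[1][1] + B[1][2] = 1 + -4 = -3, A[1][2] + B[2][2] = -5 + 6 = 1) = -3 (attained at k = 1)
  C[2][0] = min over k of (A[2][0] + B[0][0] = 2 + 1 = 3, A[2][1] + B[1][0] = 6 + 1 = 7, A[2][2] + B[2][0] = 8 + 5 = 13) = 3 (attained at k = 0)
  C[2][1] = min over k of (A[2][0] + B[0][1] = 2 + 0 = 2, A[2][1] + B[1][1] = 6 + 0 = 6, A[2][2] + B[2][1] = 8 + 5 = 13) = 2 (attained at k = 0)
  C[2][2] = min over k of (A[2][0] + B[0][2] = 2 + 10 = 12, A[2][1] + B[1][2] = 6 + -4 = 2, A[2][2] + B[2][2] = 8 + 6 = 14) = 2 (attained at k = 1)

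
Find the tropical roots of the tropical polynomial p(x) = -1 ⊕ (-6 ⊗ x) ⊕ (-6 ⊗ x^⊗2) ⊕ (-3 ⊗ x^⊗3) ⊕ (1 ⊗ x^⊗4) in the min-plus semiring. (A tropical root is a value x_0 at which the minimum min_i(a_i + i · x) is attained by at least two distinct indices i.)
Roots: {-4, -3, 0, 5}

Each tropical root is a break point of the lower envelope of the lines y = a_i + i · x (there are 5 lines, with slopes 0, 1, ..., 4). Only the lines that attain the minimum somewhere contribute to roots; other lines are dominated. Here the surviving (envelope) indices are i = 4, i = 3, i = 2, i = 1, i = 0.
Intersections between consecutive envelope lines give the roots: for adjacent envelope indices i < j the intersection is x = (a_i − a_j) / (j − i). Reading off the sorted break points: {-4, -3, 0, 5}.
Verification: at each break x_0, at least two indices attain the minimum of min_i(a_i + i · x_0).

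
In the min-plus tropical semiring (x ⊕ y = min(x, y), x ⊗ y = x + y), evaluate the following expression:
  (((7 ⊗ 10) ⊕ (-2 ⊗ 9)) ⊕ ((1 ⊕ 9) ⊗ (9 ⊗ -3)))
(((7 ⊗ 10) ⊕ (-2 ⊗ 9)) ⊕ ((1 ⊕ 9) ⊗ (9 ⊗ -3))) = 7

Expand innermost to outermost. Recall ⊕ takes the minimum of its arguments and ⊗ takes their sum. Working out the expression (((7 ⊗ 10) ⊕ (-2 ⊗ 9)) ⊕ ((1 ⊕ 9) ⊗ (9 ⊗ -3))) gives 7.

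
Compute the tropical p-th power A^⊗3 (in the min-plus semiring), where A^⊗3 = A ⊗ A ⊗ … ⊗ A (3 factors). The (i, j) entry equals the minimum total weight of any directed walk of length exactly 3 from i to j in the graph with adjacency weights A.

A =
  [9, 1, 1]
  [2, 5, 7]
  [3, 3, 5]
A^⊗3 =
  [6, 4, 4]
  [5, 6, 8]
  [6, 6, 6]

Each entry (A^⊗3)_ij equals the minimum over all length-3 walks i = v_0 → v_1 → … → v_3 = j of Σ_t A[v_t][v_{t+1}]. For example, for (i, j) = (0, 2) we minimise over 9 possible intermediate vertex sequences; the minimum is 4, attained along the walk 0 → 1 → 0 → 2.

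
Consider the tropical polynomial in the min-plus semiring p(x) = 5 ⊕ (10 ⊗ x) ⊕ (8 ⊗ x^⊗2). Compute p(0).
p(0) = 5

A tropical monomial a ⊗ x^⊗i evaluates to a + i · x. Evaluating each term at x = 0:
  Term 0 contributes 5 + 0 · 0 = 5
  Term 1 contributes 10 + 1 · 0 = 10
  Term 2 contributes 8 + 2 · 0 = 8
p(0) = ⊕ of these = min[5, 10, 8] = 5.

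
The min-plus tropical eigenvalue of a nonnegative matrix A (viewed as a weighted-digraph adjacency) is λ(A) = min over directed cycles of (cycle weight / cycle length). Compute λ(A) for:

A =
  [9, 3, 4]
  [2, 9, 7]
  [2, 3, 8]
λ(A) = 5/2

Enumerate directed cycles and compute their means (weight / length). Sample:
  cycle 0 → 0: weight = 9, length = 1, mean = 9/1 ≈ 9.000
  cycle 1 → 1: weight = 9, length = 1, mean = 9/1 ≈ 9.000
  cycle 2 → 2: weight = 8, length = 1, mean = 8/1 ≈ 8.000
  cycle 0 → 1 → 0: weight = 5, length = 2, mean = 5/2 ≈ 2.500
  cycle 0 → 2 → 0: weight = 6, length = 2, mean = 6/2 ≈ 3.000
  cycle 1 → 0 → 1: weight = 5, length = 2, mean = 5/2 ≈ 2.500
Minimum mean = 2.500, attained e.g. along the cycle 0 → 1 → 0 with weight 5 and length 2. So λ(A) = 5/2 = 5/2.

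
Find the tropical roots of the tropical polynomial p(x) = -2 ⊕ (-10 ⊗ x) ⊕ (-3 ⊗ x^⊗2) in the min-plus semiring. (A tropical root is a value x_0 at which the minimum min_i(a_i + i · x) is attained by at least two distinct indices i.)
Roots: {-7, 8}

Each tropical root is a break point of the lower envelope of the lines y = a_i + i · x (there are 3 lines, with slopes 0, 1, ..., 2). Only the lines that attain the minimum somewhere contribute to roots; other lines are dominated. Here the surviving (envelope) indices are i = 2, i = 1, i = 0.
Intersections between consecutive envelope lines give the roots: for adjacent envelope indices i < j the intersection is x = (a_i − a_j) / (j − i). Reading off the sorted break points: {-7, 8}.
Verification: at each break x_0, at least two indices attain the minimum of min_i(a_i + i · x_0).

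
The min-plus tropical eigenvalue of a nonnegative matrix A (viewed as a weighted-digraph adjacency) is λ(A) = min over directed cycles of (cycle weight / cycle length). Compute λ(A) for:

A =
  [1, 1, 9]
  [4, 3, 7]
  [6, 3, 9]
λ(A) = 1

Enumerate directed cycles and compute their means (weight / length). Sample:
  cycle 0 → 0: weight = 1, length = 1, mean = 1/1 ≈ 1.000
  cycle 1 → 1: weight = 3, length = 1, mean = 3/1 ≈ 3.000
  cycle 2 → 2: weight = 9, length = 1, mean = 9/1 ≈ 9.000
  cycle 0 → 1 → 0: weight = 5, length = 2, mean = 5/2 ≈ 2.500
  cycle 0 → 2 → 0: weight = 15, length = 2, mean = 15/2 ≈ 7.500
  cycle 1 → 0 → 1: weight = 5, length = 2, mean = 5/2 ≈ 2.500
Minimum mean = 1.000, attained e.g. along the cycle 0 → 0 with weight 1 and length 1. So λ(A) = 1/1 = 1.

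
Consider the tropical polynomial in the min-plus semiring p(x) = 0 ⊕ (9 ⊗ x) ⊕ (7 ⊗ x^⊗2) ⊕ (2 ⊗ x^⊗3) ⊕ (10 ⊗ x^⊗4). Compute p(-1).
p(-1) = -1

A tropical monomial a ⊗ x^⊗i evaluates to a + i · x. Evaluating each term at x = -1:
  Term 0 contributes 0 + 0 · -1 = 0
  Term 1 contributes 9 + 1 · -1 = 8
  Term 2 contributes 7 + 2 · -1 = 5
  Term 3 contributes 2 + 3 · -1 = -1
  Term 4 contributes 10 + 4 · -1 = 6
p(-1) = ⊕ of these = min[0, 8, 5, -1, 6] = -1.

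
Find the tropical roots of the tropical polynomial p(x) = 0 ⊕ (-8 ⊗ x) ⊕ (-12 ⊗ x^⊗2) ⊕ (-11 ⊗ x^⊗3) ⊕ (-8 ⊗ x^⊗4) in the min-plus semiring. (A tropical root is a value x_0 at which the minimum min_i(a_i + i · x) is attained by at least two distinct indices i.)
Roots: {-3, -1, 4, 8}

Each tropical root is a break point of the lower envelope of the lines y = a_i + i · x (there are 5 lines, with slopes 0, 1, ..., 4). Only the lines that attain the minimum somewhere contribute to roots; other lines are dominated. Here the surviving (envelope) indices are i = 4, i = 3, i = 2, i = 1, i = 0.
Intersections between consecutive envelope lines give the roots: for adjacent envelope indices i < j the intersection is x = (a_i − a_j) / (j − i). Reading off the sorted break points: {-3, -1, 4, 8}.
Verification: at each break x_0, at least two indices attain the minimum of min_i(a_i + i · x_0).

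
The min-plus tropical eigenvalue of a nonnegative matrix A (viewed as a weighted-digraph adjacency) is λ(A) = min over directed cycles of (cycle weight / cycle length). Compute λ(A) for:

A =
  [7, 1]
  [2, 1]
λ(A) = 1

Enumerate directed cycles and compute their means (weight / length). Sample:
  cycle 0 → 0: weight = 7, length = 1, mean = 7/1 ≈ 7.000
  cycle 1 → 1: weight = 1, length = 1, mean = 1/1 ≈ 1.000
  cycle 0 → 1 → 0: weight = 3, length = 2, mean = 3/2 ≈ 1.500
  cycle 1 → 0 → 1: weight = 3, length = 2, mean = 3/2 ≈ 1.500
Minimum mean = 1.000, attained e.g. along the cycle 1 → 1 with weight 1 and length 1. So λ(A) = 1/1 = 1.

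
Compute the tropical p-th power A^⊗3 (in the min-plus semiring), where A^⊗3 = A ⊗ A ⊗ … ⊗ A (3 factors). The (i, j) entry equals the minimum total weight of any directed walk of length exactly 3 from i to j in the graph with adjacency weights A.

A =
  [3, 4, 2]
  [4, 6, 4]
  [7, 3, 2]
A^⊗3 =
  [9, 7, 6]
  [10, 9, 8]
  [9, 7, 6]

Each entry (A^⊗3)_ij equals the minimum over all length-3 walks i = v_0 → v_1 → … → v_3 = j of Σ_t A[v_t][v_{t+1}]. For example, for (i, j) = (0, 2) we minimise over 9 possible intermediate vertex sequences; the minimum is 6, attained along the walk 0 → 2 → 2 → 2.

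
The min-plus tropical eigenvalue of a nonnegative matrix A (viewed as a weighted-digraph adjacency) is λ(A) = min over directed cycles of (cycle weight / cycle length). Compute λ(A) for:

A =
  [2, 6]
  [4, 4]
λ(A) = 2

Enumerate directed cycles and compute their means (weight / length). Sample:
  cycle 0 → 0: weight = 2, length = 1, mean = 2/1 ≈ 2.000
  cycle 1 → 1: weight = 4, length = 1, mean = 4/1 ≈ 4.000
  cycle 0 → 1 → 0: weight = 10, length = 2, mean = 10/2 ≈ 5.000
  cycle 1 → 0 → 1: weight = 10, length = 2, mean = 10/2 ≈ 5.000
Minimum mean = 2.000, attained e.g. along the cycle 0 → 0 with weight 2 and length 1. So λ(A) = 2/1 = 2.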